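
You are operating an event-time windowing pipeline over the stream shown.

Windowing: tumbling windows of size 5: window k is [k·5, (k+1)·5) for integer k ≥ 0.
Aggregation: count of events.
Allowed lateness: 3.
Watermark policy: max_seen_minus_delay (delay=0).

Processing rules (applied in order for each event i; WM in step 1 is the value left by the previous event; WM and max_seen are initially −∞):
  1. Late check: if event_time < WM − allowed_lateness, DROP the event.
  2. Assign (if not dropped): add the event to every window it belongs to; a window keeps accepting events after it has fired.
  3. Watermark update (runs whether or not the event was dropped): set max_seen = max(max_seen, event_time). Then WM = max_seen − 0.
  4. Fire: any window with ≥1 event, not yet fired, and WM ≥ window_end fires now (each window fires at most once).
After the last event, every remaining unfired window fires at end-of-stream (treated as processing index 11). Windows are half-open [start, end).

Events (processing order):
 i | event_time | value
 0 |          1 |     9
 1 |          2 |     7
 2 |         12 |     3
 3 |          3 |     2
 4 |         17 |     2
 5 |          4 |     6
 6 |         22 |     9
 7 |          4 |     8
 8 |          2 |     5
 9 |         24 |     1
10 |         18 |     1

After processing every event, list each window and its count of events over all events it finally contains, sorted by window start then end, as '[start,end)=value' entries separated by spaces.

i=0 t=1 v=9: → [0,5); WM=1
i=1 t=2 v=7: → [0,5); WM=2
i=2 t=12 v=3: → [10,15); WM=12; [0,5) fires=2
i=3 t=3 v=2: DROP (t<12-3); WM=12
i=4 t=17 v=2: → [15,20); WM=17; [10,15) fires=1
i=5 t=4 v=6: DROP (t<17-3); WM=17
i=6 t=22 v=9: → [20,25); WM=22; [15,20) fires=1
i=7 t=4 v=8: DROP (t<22-3); WM=22
i=8 t=2 v=5: DROP (t<22-3); WM=22
i=9 t=24 v=1: → [20,25); WM=24
i=10 t=18 v=1: DROP (t<24-3); WM=24

[0,5)=2 [10,15)=1 [15,20)=1 [20,25)=2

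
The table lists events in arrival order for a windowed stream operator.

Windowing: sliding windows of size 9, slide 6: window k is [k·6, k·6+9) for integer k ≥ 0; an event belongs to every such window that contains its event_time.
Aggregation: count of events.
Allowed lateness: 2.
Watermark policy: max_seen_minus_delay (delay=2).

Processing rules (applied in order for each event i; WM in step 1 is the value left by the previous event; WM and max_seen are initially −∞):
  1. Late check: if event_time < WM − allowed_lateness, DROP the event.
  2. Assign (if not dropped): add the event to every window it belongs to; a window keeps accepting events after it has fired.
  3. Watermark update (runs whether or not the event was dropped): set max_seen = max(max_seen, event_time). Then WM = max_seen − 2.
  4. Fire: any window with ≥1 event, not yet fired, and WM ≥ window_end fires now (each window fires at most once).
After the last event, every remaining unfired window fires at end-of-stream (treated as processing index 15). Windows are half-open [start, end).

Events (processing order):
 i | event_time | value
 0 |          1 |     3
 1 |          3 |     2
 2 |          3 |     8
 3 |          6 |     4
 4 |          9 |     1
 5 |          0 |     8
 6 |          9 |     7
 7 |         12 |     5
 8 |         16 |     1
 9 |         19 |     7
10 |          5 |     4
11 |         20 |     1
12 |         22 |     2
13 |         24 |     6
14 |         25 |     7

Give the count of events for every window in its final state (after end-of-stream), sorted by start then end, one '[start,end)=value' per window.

i=0 t=1 v=3: → [0,9); WM=-1
i=1 t=3 v=2: → [0,9); WM=1
i=2 t=3 v=8: → [0,9); WM=1
i=3 t=6 v=4: → [6,15),[0,9); WM=4
i=4 t=9 v=1: → [6,15); WM=7
i=5 t=0 v=8: DROP (t<7-2); WM=7
i=6 t=9 v=7: → [6,15); WM=7
i=7 t=12 v=5: → [12,21),[6,15); WM=10; [0,9) fires=4
i=8 t=16 v=1: → [12,21); WM=14
i=9 t=19 v=7: → [18,27),[12,21); WM=17; [6,15) fires=4
i=10 t=5 v=4: DROP (t<17-2); WM=17
i=11 t=20 v=1: → [18,27),[12,21); WM=18
i=12 t=22 v=2: → [18,27); WM=20
i=13 t=24 v=6: → [24,33),[18,27); WM=22; [12,21) fires=4
i=14 t=25 v=7: → [24,33),[18,27); WM=23

[0,9)=4 [6,15)=4 [12,21)=4 [18,27)=5 [24,33)=2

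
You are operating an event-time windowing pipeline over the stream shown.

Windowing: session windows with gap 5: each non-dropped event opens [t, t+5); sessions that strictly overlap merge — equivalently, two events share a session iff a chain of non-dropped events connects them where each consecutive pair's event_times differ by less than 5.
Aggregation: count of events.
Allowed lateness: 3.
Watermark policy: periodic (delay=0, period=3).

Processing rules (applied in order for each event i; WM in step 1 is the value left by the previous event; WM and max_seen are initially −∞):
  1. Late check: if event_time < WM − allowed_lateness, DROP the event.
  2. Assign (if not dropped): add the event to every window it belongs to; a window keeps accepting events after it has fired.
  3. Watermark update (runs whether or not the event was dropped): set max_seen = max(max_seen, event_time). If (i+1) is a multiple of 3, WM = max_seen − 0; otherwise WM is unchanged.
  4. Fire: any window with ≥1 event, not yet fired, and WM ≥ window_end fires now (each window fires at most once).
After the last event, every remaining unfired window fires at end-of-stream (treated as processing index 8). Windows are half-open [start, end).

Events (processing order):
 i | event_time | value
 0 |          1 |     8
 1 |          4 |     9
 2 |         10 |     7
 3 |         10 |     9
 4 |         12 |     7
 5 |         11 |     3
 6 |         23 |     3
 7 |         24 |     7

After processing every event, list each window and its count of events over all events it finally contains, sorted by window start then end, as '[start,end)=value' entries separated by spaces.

[1,9)=2 [10,17)=4 [23,29)=2

i=0 t=1 v=8: → [1,6); WM=−∞
i=1 t=4 v=9: → [1,9); WM=−∞
i=2 t=10 v=7: → [10,15); WM=10
i=3 t=10 v=9: → [10,15); WM=10
i=4 t=12 v=7: → [10,17); WM=10
i=5 t=11 v=3: → [10,17); WM=12
i=6 t=23 v=3: → [23,28); WM=12
i=7 t=24 v=7: → [23,29); WM=12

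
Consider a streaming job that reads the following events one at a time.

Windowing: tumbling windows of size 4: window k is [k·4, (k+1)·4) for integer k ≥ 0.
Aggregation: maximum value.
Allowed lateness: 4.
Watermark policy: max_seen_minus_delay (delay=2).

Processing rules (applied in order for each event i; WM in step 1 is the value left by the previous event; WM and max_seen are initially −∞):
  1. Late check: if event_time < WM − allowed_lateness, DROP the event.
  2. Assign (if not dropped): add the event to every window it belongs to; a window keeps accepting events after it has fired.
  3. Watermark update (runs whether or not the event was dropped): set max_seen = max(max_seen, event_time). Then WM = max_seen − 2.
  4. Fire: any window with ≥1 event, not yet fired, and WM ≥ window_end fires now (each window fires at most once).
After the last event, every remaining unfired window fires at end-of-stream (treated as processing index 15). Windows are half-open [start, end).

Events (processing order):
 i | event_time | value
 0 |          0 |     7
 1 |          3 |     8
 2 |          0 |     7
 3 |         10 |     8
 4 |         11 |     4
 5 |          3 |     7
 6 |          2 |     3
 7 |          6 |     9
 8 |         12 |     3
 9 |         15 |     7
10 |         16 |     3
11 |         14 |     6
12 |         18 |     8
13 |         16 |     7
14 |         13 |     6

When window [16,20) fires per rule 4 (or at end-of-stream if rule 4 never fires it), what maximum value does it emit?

i=0 t=0 v=7: → [0,4); WM=-2
i=1 t=3 v=8: → [0,4); WM=1
i=2 t=0 v=7: → [0,4); WM=1
i=3 t=10 v=8: → [8,12); WM=8; [0,4) fires=8
i=4 t=11 v=4: → [8,12); WM=9
i=5 t=3 v=7: DROP (t<9-4); WM=9
i=6 t=2 v=3: DROP (t<9-4); WM=9
i=7 t=6 v=9: → [4,8); WM=9; [4,8) fires=9
i=8 t=12 v=3: → [12,16); WM=10
i=9 t=15 v=7: → [12,16); WM=13; [8,12) fires=8
i=10 t=16 v=3: → [16,20); WM=14
i=11 t=14 v=6: → [12,16); WM=14
i=12 t=18 v=8: → [16,20); WM=16; [12,16) fires=7
i=13 t=16 v=7: → [16,20); WM=16
i=14 t=13 v=6: → [12,16); WM=16

8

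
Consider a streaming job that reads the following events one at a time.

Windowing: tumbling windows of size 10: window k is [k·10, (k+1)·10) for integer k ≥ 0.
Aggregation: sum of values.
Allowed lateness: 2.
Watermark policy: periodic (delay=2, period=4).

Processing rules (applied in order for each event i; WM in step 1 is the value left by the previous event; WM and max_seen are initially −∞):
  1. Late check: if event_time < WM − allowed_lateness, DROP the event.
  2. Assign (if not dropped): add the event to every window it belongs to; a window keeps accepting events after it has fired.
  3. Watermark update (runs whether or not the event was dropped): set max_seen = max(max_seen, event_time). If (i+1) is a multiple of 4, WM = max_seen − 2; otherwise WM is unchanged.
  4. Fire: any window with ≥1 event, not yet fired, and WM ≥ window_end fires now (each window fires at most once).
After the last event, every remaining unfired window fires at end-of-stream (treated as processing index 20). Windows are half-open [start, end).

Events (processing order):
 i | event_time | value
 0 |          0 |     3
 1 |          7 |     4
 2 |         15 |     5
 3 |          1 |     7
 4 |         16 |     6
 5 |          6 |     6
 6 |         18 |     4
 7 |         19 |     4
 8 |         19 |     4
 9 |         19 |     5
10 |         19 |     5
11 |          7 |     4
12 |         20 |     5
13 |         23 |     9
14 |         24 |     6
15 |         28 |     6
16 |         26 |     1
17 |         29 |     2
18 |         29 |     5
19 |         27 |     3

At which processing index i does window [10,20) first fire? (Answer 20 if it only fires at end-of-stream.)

i=0 t=0 v=3: → [0,10); WM=−∞
i=1 t=7 v=4: → [0,10); WM=−∞
i=2 t=15 v=5: → [10,20); WM=−∞
i=3 t=1 v=7: → [0,10); WM=13; [0,10) fires=14
i=4 t=16 v=6: → [10,20); WM=13
i=5 t=6 v=6: DROP (t<13-2); WM=13
i=6 t=18 v=4: → [10,20); WM=13
i=7 t=19 v=4: → [10,20); WM=17
i=8 t=19 v=4: → [10,20); WM=17
i=9 t=19 v=5: → [10,20); WM=17
i=10 t=19 v=5: → [10,20); WM=17
i=11 t=7 v=4: DROP (t<17-2); WM=17
i=12 t=20 v=5: → [20,30); WM=17
i=13 t=23 v=9: → [20,30); WM=17
i=14 t=24 v=6: → [20,30); WM=17
i=15 t=28 v=6: → [20,30); WM=26; [10,20) fires=33
i=16 t=26 v=1: → [20,30); WM=26
i=17 t=29 v=2: → [20,30); WM=26
i=18 t=29 v=5: → [20,30); WM=26
i=19 t=27 v=3: → [20,30); WM=27

15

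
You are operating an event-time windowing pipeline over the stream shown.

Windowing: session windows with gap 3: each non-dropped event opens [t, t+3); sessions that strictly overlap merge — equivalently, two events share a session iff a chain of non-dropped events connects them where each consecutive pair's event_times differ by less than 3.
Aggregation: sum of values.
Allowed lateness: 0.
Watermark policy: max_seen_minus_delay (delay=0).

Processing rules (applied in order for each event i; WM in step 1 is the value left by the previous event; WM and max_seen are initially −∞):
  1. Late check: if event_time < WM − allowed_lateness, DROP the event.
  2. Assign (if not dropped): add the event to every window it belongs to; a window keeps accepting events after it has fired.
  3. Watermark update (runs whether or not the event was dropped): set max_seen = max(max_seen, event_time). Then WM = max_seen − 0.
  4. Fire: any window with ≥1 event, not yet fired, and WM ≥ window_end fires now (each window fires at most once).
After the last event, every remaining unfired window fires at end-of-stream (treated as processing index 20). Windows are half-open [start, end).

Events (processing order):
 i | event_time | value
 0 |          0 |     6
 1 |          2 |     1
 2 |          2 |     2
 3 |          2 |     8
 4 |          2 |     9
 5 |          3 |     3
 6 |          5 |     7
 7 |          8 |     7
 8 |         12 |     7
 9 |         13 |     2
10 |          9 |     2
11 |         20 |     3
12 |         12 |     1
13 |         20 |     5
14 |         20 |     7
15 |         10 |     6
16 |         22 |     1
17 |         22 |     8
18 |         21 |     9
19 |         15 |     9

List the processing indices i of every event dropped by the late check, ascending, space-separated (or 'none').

i=0 t=0 v=6: → [0,3); WM=0
i=1 t=2 v=1: → [0,5); WM=2
i=2 t=2 v=2: → [0,5); WM=2
i=3 t=2 v=8: → [0,5); WM=2
i=4 t=2 v=9: → [0,5); WM=2
i=5 t=3 v=3: → [0,6); WM=3
i=6 t=5 v=7: → [0,8); WM=5
i=7 t=8 v=7: → [8,11); WM=8
i=8 t=12 v=7: → [12,15); WM=12
i=9 t=13 v=2: → [12,16); WM=13
i=10 t=9 v=2: DROP (t<13-0); WM=13
i=11 t=20 v=3: → [20,23); WM=20
i=12 t=12 v=1: DROP (t<20-0); WM=20
i=13 t=20 v=5: → [20,23); WM=20
i=14 t=20 v=7: → [20,23); WM=20
i=15 t=10 v=6: DROP (t<20-0); WM=20
i=16 t=22 v=1: → [20,25); WM=22
i=17 t=22 v=8: → [20,25); WM=22
i=18 t=21 v=9: DROP (t<22-0); WM=22
i=19 t=15 v=9: DROP (t<22-0); WM=22

10 12 15 18 19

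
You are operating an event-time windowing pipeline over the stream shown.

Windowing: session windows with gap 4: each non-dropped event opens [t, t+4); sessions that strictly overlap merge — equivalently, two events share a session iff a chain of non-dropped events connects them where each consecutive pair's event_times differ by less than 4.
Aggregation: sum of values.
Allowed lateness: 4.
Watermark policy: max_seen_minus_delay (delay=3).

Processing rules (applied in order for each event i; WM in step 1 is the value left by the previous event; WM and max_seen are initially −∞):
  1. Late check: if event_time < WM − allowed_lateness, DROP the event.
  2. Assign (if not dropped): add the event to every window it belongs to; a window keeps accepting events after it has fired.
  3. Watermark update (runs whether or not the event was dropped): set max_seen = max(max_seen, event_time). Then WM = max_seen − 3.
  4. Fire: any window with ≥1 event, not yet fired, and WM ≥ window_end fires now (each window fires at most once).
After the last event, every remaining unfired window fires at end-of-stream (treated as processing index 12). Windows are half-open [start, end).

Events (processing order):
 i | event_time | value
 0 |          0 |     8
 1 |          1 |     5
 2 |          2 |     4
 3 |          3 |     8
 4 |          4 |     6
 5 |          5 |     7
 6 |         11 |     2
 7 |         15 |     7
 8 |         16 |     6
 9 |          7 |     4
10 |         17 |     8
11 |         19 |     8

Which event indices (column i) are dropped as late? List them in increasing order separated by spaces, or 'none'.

9

i=0 t=0 v=8: → [0,4); WM=-3
i=1 t=1 v=5: → [0,5); WM=-2
i=2 t=2 v=4: → [0,6); WM=-1
i=3 t=3 v=8: → [0,7); WM=0
i=4 t=4 v=6: → [0,8); WM=1
i=5 t=5 v=7: → [0,9); WM=2
i=6 t=11 v=2: → [11,15); WM=8
i=7 t=15 v=7: → [15,19); WM=12
i=8 t=16 v=6: → [15,20); WM=13
i=9 t=7 v=4: DROP (t<13-4); WM=13
i=10 t=17 v=8: → [15,21); WM=14
i=11 t=19 v=8: → [15,23); WM=16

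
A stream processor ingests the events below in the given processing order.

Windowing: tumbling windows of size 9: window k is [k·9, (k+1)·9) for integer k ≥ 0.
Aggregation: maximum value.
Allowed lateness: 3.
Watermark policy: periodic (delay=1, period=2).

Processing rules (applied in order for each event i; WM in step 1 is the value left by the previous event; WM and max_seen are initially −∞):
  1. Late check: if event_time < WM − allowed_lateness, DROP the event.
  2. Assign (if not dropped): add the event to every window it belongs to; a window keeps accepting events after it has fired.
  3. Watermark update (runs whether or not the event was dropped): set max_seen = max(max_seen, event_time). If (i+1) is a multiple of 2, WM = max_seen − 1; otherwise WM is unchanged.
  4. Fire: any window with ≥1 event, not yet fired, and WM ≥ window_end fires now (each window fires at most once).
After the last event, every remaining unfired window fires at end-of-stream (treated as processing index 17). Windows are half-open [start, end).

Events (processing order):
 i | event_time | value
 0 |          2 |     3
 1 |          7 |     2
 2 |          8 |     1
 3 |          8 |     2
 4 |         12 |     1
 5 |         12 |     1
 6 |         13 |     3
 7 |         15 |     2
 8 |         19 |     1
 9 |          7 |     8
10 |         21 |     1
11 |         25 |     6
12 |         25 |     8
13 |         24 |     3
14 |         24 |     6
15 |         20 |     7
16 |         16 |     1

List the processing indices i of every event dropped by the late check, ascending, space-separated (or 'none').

i=0 t=2 v=3: → [0,9); WM=−∞
i=1 t=7 v=2: → [0,9); WM=6
i=2 t=8 v=1: → [0,9); WM=6
i=3 t=8 v=2: → [0,9); WM=7
i=4 t=12 v=1: → [9,18); WM=7
i=5 t=12 v=1: → [9,18); WM=11; [0,9) fires=3
i=6 t=13 v=3: → [9,18); WM=11
i=7 t=15 v=2: → [9,18); WM=14
i=8 t=19 v=1: → [18,27); WM=14
i=9 t=7 v=8: DROP (t<14-3); WM=18; [9,18) fires=3
i=10 t=21 v=1: → [18,27); WM=18
i=11 t=25 v=6: → [18,27); WM=24
i=12 t=25 v=8: → [18,27); WM=24
i=13 t=24 v=3: → [18,27); WM=24
i=14 t=24 v=6: → [18,27); WM=24
i=15 t=20 v=7: DROP (t<24-3); WM=24
i=16 t=16 v=1: DROP (t<24-3); WM=24

9 15 16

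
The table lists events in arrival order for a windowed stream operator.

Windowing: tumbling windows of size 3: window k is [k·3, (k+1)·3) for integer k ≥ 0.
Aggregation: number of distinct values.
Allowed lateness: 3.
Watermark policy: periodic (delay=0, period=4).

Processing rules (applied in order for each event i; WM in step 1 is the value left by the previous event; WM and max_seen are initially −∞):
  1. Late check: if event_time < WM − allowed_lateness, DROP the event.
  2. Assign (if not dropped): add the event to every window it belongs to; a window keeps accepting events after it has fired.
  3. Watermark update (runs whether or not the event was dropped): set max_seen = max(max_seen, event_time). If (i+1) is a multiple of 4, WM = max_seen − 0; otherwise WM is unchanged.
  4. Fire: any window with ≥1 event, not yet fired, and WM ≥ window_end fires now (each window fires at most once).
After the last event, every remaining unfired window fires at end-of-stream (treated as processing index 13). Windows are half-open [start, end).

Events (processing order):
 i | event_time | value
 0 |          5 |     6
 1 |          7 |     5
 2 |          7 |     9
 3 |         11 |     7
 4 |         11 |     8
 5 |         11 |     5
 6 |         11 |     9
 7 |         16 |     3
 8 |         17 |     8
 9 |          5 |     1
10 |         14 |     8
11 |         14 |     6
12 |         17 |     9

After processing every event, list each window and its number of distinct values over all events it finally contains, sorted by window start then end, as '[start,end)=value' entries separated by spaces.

i=0 t=5 v=6: → [3,6); WM=−∞
i=1 t=7 v=5: → [6,9); WM=−∞
i=2 t=7 v=9: → [6,9); WM=−∞
i=3 t=11 v=7: → [9,12); WM=11; [3,6) fires=1 [6,9) fires=2
i=4 t=11 v=8: → [9,12); WM=11
i=5 t=11 v=5: → [9,12); WM=11
i=6 t=11 v=9: → [9,12); WM=11
i=7 t=16 v=3: → [15,18); WM=16; [9,12) fires=4
i=8 t=17 v=8: → [15,18); WM=16
i=9 t=5 v=1: DROP (t<16-3); WM=16
i=10 t=14 v=8: → [12,15); WM=16; [12,15) fires=1
i=11 t=14 v=6: → [12,15); WM=17
i=12 t=17 v=9: → [15,18); WM=17

[3,6)=1 [6,9)=2 [9,12)=4 [12,15)=2 [15,18)=3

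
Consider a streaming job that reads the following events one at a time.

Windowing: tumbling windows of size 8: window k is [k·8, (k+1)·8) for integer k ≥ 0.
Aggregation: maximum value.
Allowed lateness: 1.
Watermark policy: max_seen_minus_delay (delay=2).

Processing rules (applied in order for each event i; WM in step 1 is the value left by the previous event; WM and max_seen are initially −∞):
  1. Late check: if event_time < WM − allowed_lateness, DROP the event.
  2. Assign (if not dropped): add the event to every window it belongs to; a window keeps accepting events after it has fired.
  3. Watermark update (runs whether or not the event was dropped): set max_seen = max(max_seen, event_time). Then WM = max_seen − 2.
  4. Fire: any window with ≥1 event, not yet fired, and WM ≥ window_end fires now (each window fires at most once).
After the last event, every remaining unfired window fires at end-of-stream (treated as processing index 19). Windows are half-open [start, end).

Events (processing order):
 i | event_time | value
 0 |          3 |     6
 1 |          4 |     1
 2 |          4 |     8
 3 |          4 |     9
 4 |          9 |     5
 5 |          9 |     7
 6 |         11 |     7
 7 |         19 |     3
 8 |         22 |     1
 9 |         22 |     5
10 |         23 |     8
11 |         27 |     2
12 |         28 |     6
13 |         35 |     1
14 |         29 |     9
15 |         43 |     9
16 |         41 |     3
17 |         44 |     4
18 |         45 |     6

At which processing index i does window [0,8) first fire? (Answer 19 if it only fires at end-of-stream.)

i=0 t=3 v=6: → [0,8); WM=1
i=1 t=4 v=1: → [0,8); WM=2
i=2 t=4 v=8: → [0,8); WM=2
i=3 t=4 v=9: → [0,8); WM=2
i=4 t=9 v=5: → [8,16); WM=7
i=5 t=9 v=7: → [8,16); WM=7
i=6 t=11 v=7: → [8,16); WM=9; [0,8) fires=9
i=7 t=19 v=3: → [16,24); WM=17; [8,16) fires=7
i=8 t=22 v=1: → [16,24); WM=20
i=9 t=22 v=5: → [16,24); WM=20
i=10 t=23 v=8: → [16,24); WM=21
i=11 t=27 v=2: → [24,32); WM=25; [16,24) fires=8
i=12 t=28 v=6: → [24,32); WM=26
i=13 t=35 v=1: → [32,40); WM=33; [24,32) fires=6
i=14 t=29 v=9: DROP (t<33-1); WM=33
i=15 t=43 v=9: → [40,48); WM=41; [32,40) fires=1
i=16 t=41 v=3: → [40,48); WM=41
i=17 t=44 v=4: → [40,48); WM=42
i=18 t=45 v=6: → [40,48); WM=43

6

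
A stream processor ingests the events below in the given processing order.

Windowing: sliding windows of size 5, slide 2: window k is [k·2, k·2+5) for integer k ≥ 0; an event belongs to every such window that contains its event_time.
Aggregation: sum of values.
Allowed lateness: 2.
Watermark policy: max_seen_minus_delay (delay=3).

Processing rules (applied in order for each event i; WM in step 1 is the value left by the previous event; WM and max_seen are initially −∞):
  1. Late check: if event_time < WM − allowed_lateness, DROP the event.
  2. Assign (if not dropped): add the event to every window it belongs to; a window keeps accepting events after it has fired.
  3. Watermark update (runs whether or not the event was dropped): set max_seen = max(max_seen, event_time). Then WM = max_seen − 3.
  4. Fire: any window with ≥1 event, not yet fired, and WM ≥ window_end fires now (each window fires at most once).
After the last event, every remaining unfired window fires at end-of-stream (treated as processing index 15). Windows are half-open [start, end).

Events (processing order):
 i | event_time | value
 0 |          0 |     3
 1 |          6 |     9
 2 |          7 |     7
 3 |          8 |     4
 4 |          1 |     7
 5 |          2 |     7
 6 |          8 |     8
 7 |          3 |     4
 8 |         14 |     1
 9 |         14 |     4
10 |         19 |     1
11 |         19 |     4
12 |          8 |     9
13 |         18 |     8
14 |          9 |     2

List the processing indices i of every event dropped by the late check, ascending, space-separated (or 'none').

4 5 12 14

i=0 t=0 v=3: → [0,5); WM=-3
i=1 t=6 v=9: → [6,11),[4,9),[2,7); WM=3
i=2 t=7 v=7: → [6,11),[4,9); WM=4
i=3 t=8 v=4: → [8,13),[6,11),[4,9); WM=5; [0,5) fires=3
i=4 t=1 v=7: DROP (t<5-2); WM=5
i=5 t=2 v=7: DROP (t<5-2); WM=5
i=6 t=8 v=8: → [8,13),[6,11),[4,9); WM=5
i=7 t=3 v=4: → [2,7),[0,5); WM=5
i=8 t=14 v=1: → [14,19),[12,17),[10,15); WM=11; [2,7) fires=13 [4,9) fires=28 [6,11) fires=28
i=9 t=14 v=4: → [14,19),[12,17),[10,15); WM=11
i=10 t=19 v=1: → [18,23),[16,21); WM=16; [8,13) fires=12 [10,15) fires=5
i=11 t=19 v=4: → [18,23),[16,21); WM=16
i=12 t=8 v=9: DROP (t<16-2); WM=16
i=13 t=18 v=8: → [18,23),[16,21),[14,19); WM=16
i=14 t=9 v=2: DROP (t<16-2); WM=16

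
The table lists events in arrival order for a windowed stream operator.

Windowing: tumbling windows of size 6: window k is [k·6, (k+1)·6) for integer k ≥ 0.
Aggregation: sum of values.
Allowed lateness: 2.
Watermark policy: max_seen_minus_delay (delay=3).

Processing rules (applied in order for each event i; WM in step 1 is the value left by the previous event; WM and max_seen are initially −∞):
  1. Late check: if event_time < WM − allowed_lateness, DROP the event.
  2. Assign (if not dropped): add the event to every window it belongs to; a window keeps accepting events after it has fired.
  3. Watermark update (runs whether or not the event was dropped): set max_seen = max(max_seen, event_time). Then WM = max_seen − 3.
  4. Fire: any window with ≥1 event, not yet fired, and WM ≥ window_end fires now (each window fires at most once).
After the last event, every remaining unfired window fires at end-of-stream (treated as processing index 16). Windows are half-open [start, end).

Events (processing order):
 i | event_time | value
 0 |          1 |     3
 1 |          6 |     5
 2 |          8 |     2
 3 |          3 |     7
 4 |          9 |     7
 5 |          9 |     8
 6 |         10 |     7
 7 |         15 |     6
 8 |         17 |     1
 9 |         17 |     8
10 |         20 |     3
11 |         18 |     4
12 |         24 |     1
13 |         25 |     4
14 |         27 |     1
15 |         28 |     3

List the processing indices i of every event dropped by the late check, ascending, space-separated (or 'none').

i=0 t=1 v=3: → [0,6); WM=-2
i=1 t=6 v=5: → [6,12); WM=3
i=2 t=8 v=2: → [6,12); WM=5
i=3 t=3 v=7: → [0,6); WM=5
i=4 t=9 v=7: → [6,12); WM=6; [0,6) fires=10
i=5 t=9 v=8: → [6,12); WM=6
i=6 t=10 v=7: → [6,12); WM=7
i=7 t=15 v=6: → [12,18); WM=12; [6,12) fires=29
i=8 t=17 v=1: → [12,18); WM=14
i=9 t=17 v=8: → [12,18); WM=14
i=10 t=20 v=3: → [18,24); WM=17
i=11 t=18 v=4: → [18,24); WM=17
i=12 t=24 v=1: → [24,30); WM=21; [12,18) fires=15
i=13 t=25 v=4: → [24,30); WM=22
i=14 t=27 v=1: → [24,30); WM=24; [18,24) fires=7
i=15 t=28 v=3: → [24,30); WM=25

none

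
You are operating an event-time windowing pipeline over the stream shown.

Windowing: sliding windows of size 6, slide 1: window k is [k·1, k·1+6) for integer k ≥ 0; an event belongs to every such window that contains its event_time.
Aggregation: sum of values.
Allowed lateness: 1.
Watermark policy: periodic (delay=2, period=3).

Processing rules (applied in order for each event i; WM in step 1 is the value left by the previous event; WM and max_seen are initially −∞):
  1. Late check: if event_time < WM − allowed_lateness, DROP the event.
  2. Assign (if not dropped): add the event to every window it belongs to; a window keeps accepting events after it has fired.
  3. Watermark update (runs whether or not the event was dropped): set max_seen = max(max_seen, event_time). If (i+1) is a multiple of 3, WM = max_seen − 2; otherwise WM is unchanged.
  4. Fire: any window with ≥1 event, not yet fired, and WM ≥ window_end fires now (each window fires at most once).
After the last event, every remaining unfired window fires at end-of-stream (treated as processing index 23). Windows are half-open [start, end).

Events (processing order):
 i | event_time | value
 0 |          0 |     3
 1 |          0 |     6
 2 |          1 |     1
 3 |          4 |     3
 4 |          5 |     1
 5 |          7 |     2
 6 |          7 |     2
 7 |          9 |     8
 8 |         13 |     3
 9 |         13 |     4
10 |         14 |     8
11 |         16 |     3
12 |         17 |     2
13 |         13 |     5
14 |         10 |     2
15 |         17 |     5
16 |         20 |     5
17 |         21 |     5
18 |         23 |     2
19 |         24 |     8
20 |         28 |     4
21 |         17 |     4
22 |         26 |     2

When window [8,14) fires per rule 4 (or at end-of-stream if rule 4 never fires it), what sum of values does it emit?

15

i=0 t=0 v=3: → [0,6); WM=−∞
i=1 t=0 v=6: → [0,6); WM=−∞
i=2 t=1 v=1: → [1,7),[0,6); WM=-1
i=3 t=4 v=3: → [4,10),[3,9),[2,8),[1,7),[0,6); WM=-1
i=4 t=5 v=1: → [5,11),[4,10),[3,9),[2,8),[1,7),[0,6); WM=-1
i=5 t=7 v=2: → [7,13),[6,12),[5,11),[4,10),[3,9),[2,8); WM=5
i=6 t=7 v=2: → [7,13),[6,12),[5,11),[4,10),[3,9),[2,8); WM=5
i=7 t=9 v=8: → [9,15),[8,14),[7,13),[6,12),[5,11),[4,10); WM=5
i=8 t=13 v=3: → [13,19),[12,18),[11,17),[10,16),[9,15),[8,14); WM=11; [0,6) fires=14 [1,7) fires=5 [2,8) fires=8 [3,9) fires=8 [4,10) fires=16 [5,11) fires=13
i=9 t=13 v=4: → [13,19),[12,18),[11,17),[10,16),[9,15),[8,14); WM=11
i=10 t=14 v=8: → [14,20),[13,19),[12,18),[11,17),[10,16),[9,15); WM=11
i=11 t=16 v=3: → [16,22),[15,21),[14,20),[13,19),[12,18),[11,17); WM=14; [6,12) fires=12 [7,13) fires=12 [8,14) fires=15
i=12 t=17 v=2: → [17,23),[16,22),[15,21),[14,20),[13,19),[12,18); WM=14
i=13 t=13 v=5: → [13,19),[12,18),[11,17),[10,16),[9,15),[8,14); WM=14
i=14 t=10 v=2: DROP (t<14-1); WM=15; [9,15) fires=28
i=15 t=17 v=5: → [17,23),[16,22),[15,21),[14,20),[13,19),[12,18); WM=15
i=16 t=20 v=5: → [20,26),[19,25),[18,24),[17,23),[16,22),[15,21); WM=15
i=17 t=21 v=5: → [21,27),[20,26),[19,25),[18,24),[17,23),[16,22); WM=19; [10,16) fires=20 [11,17) fires=23 [12,18) fires=30 [13,19) fires=30
i=18 t=23 v=2: → [23,29),[22,28),[21,27),[20,26),[19,25),[18,24); WM=19
i=19 t=24 v=8: → [24,30),[23,29),[22,28),[21,27),[20,26),[19,25); WM=19
i=20 t=28 v=4: → [28,34),[27,33),[26,32),[25,31),[24,30),[23,29); WM=26; [14,20) fires=18 [15,21) fires=15 [16,22) fires=20 [17,23) fires=17 [18,24) fires=12 [19,25) fires=20 [20,26) fires=20
i=21 t=17 v=4: DROP (t<26-1); WM=26
i=22 t=26 v=2: → [26,32),[25,31),[24,30),[23,29),[22,28),[21,27); WM=26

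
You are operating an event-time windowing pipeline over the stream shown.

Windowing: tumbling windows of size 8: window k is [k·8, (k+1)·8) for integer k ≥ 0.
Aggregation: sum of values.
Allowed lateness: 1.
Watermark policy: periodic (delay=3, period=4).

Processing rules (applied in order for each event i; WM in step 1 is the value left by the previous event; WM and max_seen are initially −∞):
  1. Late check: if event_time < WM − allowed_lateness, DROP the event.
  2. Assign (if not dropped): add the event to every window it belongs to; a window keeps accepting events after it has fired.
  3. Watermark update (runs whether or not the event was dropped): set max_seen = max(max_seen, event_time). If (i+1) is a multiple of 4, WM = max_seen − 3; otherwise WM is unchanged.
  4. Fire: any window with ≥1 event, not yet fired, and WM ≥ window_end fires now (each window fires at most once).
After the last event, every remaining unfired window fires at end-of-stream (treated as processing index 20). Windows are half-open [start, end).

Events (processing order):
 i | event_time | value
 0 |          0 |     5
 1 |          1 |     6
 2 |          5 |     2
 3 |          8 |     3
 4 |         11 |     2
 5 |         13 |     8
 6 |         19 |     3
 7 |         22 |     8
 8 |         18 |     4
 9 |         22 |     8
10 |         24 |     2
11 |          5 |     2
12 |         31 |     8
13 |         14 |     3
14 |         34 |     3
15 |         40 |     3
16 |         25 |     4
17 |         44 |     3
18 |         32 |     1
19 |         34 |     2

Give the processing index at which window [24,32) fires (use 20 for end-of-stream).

i=0 t=0 v=5: → [0,8); WM=−∞
i=1 t=1 v=6: → [0,8); WM=−∞
i=2 t=5 v=2: → [0,8); WM=−∞
i=3 t=8 v=3: → [8,16); WM=5
i=4 t=11 v=2: → [8,16); WM=5
i=5 t=13 v=8: → [8,16); WM=5
i=6 t=19 v=3: → [16,24); WM=5
i=7 t=22 v=8: → [16,24); WM=19; [0,8) fires=13 [8,16) fires=13
i=8 t=18 v=4: → [16,24); WM=19
i=9 t=22 v=8: → [16,24); WM=19
i=10 t=24 v=2: → [24,32); WM=19
i=11 t=5 v=2: DROP (t<19-1); WM=21
i=12 t=31 v=8: → [24,32); WM=21
i=13 t=14 v=3: DROP (t<21-1); WM=21
i=14 t=34 v=3: → [32,40); WM=21
i=15 t=40 v=3: → [40,48); WM=37; [16,24) fires=23 [24,32) fires=10
i=16 t=25 v=4: DROP (t<37-1); WM=37
i=17 t=44 v=3: → [40,48); WM=37
i=18 t=32 v=1: DROP (t<37-1); WM=37
i=19 t=34 v=2: DROP (t<37-1); WM=41; [32,40) fires=3

15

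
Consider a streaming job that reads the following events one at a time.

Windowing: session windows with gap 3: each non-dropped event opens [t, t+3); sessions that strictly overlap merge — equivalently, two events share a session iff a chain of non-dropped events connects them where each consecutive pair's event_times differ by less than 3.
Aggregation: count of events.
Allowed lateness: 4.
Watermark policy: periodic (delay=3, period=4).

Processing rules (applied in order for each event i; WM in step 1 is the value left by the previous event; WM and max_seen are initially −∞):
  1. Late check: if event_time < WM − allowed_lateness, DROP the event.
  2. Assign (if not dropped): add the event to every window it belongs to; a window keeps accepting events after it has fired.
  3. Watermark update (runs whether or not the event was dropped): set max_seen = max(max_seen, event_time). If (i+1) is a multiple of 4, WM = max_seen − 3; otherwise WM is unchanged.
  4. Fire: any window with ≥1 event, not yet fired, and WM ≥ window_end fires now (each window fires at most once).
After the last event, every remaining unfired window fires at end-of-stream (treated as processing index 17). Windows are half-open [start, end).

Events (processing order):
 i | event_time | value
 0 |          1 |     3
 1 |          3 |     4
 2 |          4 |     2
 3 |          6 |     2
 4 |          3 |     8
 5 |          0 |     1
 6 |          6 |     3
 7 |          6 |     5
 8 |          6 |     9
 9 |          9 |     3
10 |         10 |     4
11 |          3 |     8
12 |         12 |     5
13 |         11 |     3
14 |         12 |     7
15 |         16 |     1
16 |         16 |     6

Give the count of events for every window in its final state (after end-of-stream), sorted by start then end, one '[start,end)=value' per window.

[0,9)=10 [9,15)=5 [16,19)=2

i=0 t=1 v=3: → [1,4); WM=−∞
i=1 t=3 v=4: → [1,6); WM=−∞
i=2 t=4 v=2: → [1,7); WM=−∞
i=3 t=6 v=2: → [1,9); WM=3
i=4 t=3 v=8: → [1,9); WM=3
i=5 t=0 v=1: → [0,9); WM=3
i=6 t=6 v=3: → [0,9); WM=3
i=7 t=6 v=5: → [0,9); WM=3
i=8 t=6 v=9: → [0,9); WM=3
i=9 t=9 v=3: → [9,12); WM=3
i=10 t=10 v=4: → [9,13); WM=3
i=11 t=3 v=8: → [0,9); WM=7
i=12 t=12 v=5: → [9,15); WM=7
i=13 t=11 v=3: → [9,15); WM=7
i=14 t=12 v=7: → [9,15); WM=7
i=15 t=16 v=1: → [16,19); WM=13
i=16 t=16 v=6: → [16,19); WM=13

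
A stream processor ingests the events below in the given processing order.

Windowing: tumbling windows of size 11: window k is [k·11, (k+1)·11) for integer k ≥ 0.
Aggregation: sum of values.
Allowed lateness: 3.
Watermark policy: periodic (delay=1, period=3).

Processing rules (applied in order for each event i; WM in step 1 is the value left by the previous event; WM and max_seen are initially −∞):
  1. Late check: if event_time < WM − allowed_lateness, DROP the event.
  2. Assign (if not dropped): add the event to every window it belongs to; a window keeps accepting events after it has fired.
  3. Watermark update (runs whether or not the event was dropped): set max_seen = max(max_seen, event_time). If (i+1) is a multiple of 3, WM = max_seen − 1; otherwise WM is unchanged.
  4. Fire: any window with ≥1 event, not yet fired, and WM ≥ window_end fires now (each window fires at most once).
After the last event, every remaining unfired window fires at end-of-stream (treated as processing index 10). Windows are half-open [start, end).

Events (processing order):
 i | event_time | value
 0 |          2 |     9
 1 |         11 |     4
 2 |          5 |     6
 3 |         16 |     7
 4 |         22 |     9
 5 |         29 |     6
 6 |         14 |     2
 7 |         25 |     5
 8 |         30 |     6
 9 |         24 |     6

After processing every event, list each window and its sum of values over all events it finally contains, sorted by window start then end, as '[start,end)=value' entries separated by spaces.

i=0 t=2 v=9: → [0,11); WM=−∞
i=1 t=11 v=4: → [11,22); WM=−∞
i=2 t=5 v=6: → [0,11); WM=10
i=3 t=16 v=7: → [11,22); WM=10
i=4 t=22 v=9: → [22,33); WM=10
i=5 t=29 v=6: → [22,33); WM=28; [0,11) fires=15 [11,22) fires=11
i=6 t=14 v=2: DROP (t<28-3); WM=28
i=7 t=25 v=5: → [22,33); WM=28
i=8 t=30 v=6: → [22,33); WM=29
i=9 t=24 v=6: DROP (t<29-3); WM=29

[0,11)=15 [11,22)=11 [22,33)=26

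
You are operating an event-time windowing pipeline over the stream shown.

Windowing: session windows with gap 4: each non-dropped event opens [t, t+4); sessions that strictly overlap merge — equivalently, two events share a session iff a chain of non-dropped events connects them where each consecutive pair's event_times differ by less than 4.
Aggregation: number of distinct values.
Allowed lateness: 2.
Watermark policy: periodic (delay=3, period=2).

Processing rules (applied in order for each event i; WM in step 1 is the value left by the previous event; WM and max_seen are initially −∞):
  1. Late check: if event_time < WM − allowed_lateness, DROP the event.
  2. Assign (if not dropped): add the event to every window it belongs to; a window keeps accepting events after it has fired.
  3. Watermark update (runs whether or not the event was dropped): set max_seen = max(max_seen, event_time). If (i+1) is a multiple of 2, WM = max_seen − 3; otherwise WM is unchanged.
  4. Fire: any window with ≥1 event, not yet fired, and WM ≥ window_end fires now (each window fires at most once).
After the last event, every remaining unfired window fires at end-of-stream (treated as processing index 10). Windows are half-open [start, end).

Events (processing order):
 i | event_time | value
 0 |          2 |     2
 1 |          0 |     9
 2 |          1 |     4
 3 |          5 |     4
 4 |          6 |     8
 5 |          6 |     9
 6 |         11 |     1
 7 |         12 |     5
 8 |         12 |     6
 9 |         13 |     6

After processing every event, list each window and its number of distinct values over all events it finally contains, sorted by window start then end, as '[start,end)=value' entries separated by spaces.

i=0 t=2 v=2: → [2,6); WM=−∞
i=1 t=0 v=9: → [0,6); WM=-1
i=2 t=1 v=4: → [0,6); WM=-1
i=3 t=5 v=4: → [0,9); WM=2
i=4 t=6 v=8: → [0,10); WM=2
i=5 t=6 v=9: → [0,10); WM=3
i=6 t=11 v=1: → [11,15); WM=3
i=7 t=12 v=5: → [11,16); WM=9
i=8 t=12 v=6: → [11,16); WM=9
i=9 t=13 v=6: → [11,17); WM=10

[0,10)=4 [11,17)=3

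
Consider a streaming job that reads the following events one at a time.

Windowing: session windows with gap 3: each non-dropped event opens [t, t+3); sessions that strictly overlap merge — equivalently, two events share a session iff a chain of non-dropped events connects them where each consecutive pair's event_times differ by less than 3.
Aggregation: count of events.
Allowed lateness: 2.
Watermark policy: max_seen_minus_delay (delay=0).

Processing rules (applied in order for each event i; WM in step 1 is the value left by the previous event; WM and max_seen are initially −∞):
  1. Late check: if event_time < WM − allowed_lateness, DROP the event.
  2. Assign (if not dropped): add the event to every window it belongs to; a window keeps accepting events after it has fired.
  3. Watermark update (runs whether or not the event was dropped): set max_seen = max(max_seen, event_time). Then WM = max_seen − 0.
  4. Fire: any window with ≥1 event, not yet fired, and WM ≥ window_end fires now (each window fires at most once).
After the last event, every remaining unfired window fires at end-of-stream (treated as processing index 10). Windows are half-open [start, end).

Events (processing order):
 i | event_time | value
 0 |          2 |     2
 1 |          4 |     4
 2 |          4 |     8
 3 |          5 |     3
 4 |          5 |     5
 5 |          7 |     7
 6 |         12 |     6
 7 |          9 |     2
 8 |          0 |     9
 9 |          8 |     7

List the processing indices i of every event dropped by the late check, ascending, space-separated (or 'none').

i=0 t=2 v=2: → [2,5); WM=2
i=1 t=4 v=4: → [2,7); WM=4
i=2 t=4 v=8: → [2,7); WM=4
i=3 t=5 v=3: → [2,8); WM=5
i=4 t=5 v=5: → [2,8); WM=5
i=5 t=7 v=7: → [2,10); WM=7
i=6 t=12 v=6: → [12,15); WM=12
i=7 t=9 v=2: DROP (t<12-2); WM=12
i=8 t=0 v=9: DROP (t<12-2); WM=12
i=9 t=8 v=7: DROP (t<12-2); WM=12

7 8 9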